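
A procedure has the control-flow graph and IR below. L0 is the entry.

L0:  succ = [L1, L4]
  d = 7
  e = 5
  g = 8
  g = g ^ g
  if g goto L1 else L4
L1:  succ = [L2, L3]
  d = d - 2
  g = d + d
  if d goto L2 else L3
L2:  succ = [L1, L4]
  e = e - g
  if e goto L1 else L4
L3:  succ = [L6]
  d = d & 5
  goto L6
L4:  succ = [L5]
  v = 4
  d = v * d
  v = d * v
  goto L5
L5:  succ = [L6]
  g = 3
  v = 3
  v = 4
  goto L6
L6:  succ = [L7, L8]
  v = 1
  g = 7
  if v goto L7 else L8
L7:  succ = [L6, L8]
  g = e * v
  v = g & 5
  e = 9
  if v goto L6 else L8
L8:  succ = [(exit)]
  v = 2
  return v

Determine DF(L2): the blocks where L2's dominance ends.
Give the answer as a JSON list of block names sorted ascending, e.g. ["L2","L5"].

Answer: ["L1", "L4"]

Working:
idom tree: L1←L0 L2←L1 L3←L1 L4←L0 L5←L4 L6←L0 L7←L6 L8←L6
Dom at joins:
  L1: preds {L0,L2}: {L0} ∩ {L0,L1,L2} = {L0}; idom=L0
  L4: preds {L0,L2}: {L0} ∩ {L0,L1,L2} = {L0}; idom=L0
  L6: preds {L3,L5,L7}: {L0,L1,L3} ∩ {L0,L4,L5} ∩ {L0,L6,L7} = {L0}; idom=L0
  L8: preds {L6,L7}: {L0,L6} ∩ {L0,L6,L7} = {L0,L6}; idom=L6

DF derivation:
  L1←L0: walk · to L0
  L1←L2: walk L2→L1 to L0
  L4←L0: walk · to L0
  L4←L2: walk L2→L1 to L0
  L6←L3: walk L3→L1 to L0
  L6←L5: walk L5→L4 to L0
  L6←L7: walk L7→L6 to L0
  L8←L6: walk · to L6
  L8←L7: walk L7 to L6
  L0 → ∅
  L1 → {L1,L4,L6}
  L2 → {L1,L4}
  L3 → {L6}
  L4 → {L6}
  L5 → {L6}
  L6 → {L6}
  L7 → {L6,L8}
  L8 → ∅

DF(L2) = ["L1", "L4"]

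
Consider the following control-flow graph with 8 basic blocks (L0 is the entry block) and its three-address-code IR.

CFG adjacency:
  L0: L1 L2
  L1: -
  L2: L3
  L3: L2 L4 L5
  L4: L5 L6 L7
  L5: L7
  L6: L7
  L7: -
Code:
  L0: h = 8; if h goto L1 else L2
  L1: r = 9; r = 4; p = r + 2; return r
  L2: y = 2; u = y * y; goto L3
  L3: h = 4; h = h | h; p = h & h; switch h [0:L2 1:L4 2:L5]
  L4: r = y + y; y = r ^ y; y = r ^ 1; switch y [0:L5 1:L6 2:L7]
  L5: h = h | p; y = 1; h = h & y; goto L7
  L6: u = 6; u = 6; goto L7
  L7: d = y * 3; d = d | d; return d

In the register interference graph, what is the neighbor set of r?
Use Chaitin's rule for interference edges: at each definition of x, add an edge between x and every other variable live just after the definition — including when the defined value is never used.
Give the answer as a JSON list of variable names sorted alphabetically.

Answer: ["h", "p", "y"]

Working:
Per-block:
  L0: {h} / ∅
  L1: {p,r} / ∅
  L2: {u,y} / ∅
  L3: {h,p} / ∅
  L4: {r,y} / {y}
  L5: {h,y} / {h,p}
  L6: {u} / ∅
  L7: {d} / {y}

Live sets:
  live L0: ∅→∅
  live L1: ∅→∅
  live L2: ∅→{y}
  live L3: {y}→{h,p,y}
  live L4: {h,p,y}→{h,p,y}
  live L5: {h,p}→{y}
  live L6: {y}→{y}
  live L7: {y}→∅

Conflict graph:
  d — ∅
  h — {p,r,y}
  p — {h,r,y}
  r — {h,p,y}
  u — {y}
  y — {h,p,r,u}

N(r) = ["h", "p", "y"]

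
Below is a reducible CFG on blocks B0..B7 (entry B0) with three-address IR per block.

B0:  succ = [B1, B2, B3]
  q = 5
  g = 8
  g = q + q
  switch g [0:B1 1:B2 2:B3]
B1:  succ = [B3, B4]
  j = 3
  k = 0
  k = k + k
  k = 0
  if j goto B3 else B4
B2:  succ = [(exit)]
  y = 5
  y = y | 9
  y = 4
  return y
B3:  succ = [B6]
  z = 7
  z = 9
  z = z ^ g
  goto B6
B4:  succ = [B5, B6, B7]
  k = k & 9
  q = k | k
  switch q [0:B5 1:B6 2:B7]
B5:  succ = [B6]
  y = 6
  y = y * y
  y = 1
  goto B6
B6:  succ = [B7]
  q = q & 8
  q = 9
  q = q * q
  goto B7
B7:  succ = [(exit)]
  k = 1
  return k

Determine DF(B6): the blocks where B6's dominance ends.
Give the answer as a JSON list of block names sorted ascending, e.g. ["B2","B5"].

Answer: ["B7"]

Analysis:
idom tree: B1←B0 B2←B0 B3←B0 B4←B1 B5←B4 B6←B0 B7←B0
Dom∩ at merges:
  B3: preds {B0,B1}: {B0} ∩ {B0,B1} = {B0}; idom=B0
  B6: preds {B3,B4,B5}: {B0,B3} ∩ {B0,B1,B4} ∩ {B0,B1,B4,B5} = {B0}; idom=B0
  B7: preds {B4,B6}: {B0,B1,B4} ∩ {B0,B6} = {B0}; idom=B0

DF derivation:
  join B3 pred B0: · stop@B0
  join B3 pred B1: B1 stop@B0
  join B6 pred B3: B3 stop@B0
  join B6 pred B4: B4→B1 stop@B0
  join B6 pred B5: B5→B4→B1 stop@B0
  join B7 pred B4: B4→B1 stop@B0
  join B7 pred B6: B6 stop@B0
  B0 → ∅
  B1 → {B3,B6,B7}
  B2 → ∅
  B3 → {B6}
  B4 → {B6,B7}
  B5 → {B6}
  B6 → {B7}
  B7 → ∅

DF(B6) = ["B7"]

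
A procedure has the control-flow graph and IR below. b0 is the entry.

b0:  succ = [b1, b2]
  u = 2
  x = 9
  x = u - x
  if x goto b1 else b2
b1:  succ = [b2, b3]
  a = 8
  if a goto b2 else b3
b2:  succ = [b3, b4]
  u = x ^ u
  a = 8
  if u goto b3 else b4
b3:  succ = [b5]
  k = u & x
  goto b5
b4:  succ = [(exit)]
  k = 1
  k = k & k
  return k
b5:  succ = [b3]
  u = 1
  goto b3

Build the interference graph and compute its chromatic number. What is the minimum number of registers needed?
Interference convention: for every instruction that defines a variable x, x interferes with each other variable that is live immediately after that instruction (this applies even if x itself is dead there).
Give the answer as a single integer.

Answer: 3

Derivation:
def/use:
  b0: def={u,x} ue=∅
  b1: def={a} ue=∅
  b2: def={a,u} ue={u,x}
  b3: def={k} ue={u,x}
  b4: def={k} ue=∅
  b5: def={u} ue=∅

Backward fixpoint:
  b0 li=∅ lo={u,x}
  b1 li={u,x} lo={u,x}
  b2 li={u,x} lo={u,x}
  b3 li={u,x} lo={x}
  b4 li=∅ lo=∅
  b5 li={x} lo={u,x}

Interference:
  a — {u,x}
  k — {x}
  u — {a,x}
  x — {a,k,u}

Chromatic number:
  lower bound: {a,u,x} mutually conflict ⇒ χ ≥ 3
  3-colouring: r0={x}  r1={a,k}  r2={u}
  χ = 3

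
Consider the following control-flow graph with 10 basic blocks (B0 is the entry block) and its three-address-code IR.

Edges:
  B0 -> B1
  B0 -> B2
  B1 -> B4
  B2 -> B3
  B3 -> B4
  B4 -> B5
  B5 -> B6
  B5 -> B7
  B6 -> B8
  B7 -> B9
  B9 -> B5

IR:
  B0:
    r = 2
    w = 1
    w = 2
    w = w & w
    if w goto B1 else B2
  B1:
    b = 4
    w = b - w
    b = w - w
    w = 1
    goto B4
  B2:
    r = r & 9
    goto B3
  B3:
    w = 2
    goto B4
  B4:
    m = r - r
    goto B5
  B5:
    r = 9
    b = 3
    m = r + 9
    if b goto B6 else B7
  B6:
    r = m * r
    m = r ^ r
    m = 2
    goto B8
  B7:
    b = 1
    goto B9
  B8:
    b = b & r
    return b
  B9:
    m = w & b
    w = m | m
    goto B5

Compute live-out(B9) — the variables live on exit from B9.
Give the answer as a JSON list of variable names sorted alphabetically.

Answer: ["w"]

Analysis:
Block summaries:
  B0: def={r,w} ue=∅
  B1: def={b,w} ue={w}
  B2: def={r} ue={r}
  B3: def={w} ue=∅
  B4: def={m} ue={r}
  B5: def={b,m,r} ue=∅
  B6: def={m,r} ue={m,r}
  B7: def={b} ue=∅
  B8: def={b} ue={b,r}
  B9: def={m,w} ue={b,w}

Liveness:
  B0: in=∅ out={r,w}
  B1: in={r,w} out={r,w}
  B2: in={r} out={r}
  B3: in={r} out={r,w}
  B4: in={r,w} out={w}
  B5: in={w} out={b,m,r,w}
  B6: in={b,m,r} out={b,r}
  B7: in={w} out={b,w}
  B8: in={b,r} out=∅
  B9: in={b,w} out={w}

live-out(B9) = ["w"]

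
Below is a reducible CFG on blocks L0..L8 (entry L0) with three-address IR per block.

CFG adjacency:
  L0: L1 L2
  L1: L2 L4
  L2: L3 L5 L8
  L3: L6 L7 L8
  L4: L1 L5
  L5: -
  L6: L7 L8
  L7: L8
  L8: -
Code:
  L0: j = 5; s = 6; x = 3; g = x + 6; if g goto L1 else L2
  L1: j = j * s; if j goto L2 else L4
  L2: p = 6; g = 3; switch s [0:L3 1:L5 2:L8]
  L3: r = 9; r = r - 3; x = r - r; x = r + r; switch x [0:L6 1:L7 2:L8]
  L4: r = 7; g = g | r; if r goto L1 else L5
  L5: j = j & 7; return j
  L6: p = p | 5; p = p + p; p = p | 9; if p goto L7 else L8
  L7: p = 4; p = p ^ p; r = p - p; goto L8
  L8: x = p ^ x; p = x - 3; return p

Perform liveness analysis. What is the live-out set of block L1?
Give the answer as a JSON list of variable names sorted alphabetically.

Block summaries:
  L0: def={g,j,s,x} ue=∅
  L1: def={j} ue={j,s}
  L2: def={g,p} ue={s}
  L3: def={r,x} ue=∅
  L4: def={g,r} ue={g}
  L5: def={j} ue={j}
  L6: def={p} ue={p}
  L7: def={p,r} ue=∅
  L8: def={p,x} ue={p,x}

Liveness:
  live L0: ∅→{g,j,s,x}
  live L1: {g,j,s,x}→{g,j,s,x}
  live L2: {j,s,x}→{j,p,x}
  live L3: {p}→{p,x}
  live L4: {g,j,s,x}→{g,j,s,x}
  live L5: {j}→∅
  live L6: {p,x}→{p,x}
  live L7: {x}→{p,x}
  live L8: {p,x}→∅

live-out(L1) = ["g", "j", "s", "x"]

Answer: ["g", "j", "s", "x"]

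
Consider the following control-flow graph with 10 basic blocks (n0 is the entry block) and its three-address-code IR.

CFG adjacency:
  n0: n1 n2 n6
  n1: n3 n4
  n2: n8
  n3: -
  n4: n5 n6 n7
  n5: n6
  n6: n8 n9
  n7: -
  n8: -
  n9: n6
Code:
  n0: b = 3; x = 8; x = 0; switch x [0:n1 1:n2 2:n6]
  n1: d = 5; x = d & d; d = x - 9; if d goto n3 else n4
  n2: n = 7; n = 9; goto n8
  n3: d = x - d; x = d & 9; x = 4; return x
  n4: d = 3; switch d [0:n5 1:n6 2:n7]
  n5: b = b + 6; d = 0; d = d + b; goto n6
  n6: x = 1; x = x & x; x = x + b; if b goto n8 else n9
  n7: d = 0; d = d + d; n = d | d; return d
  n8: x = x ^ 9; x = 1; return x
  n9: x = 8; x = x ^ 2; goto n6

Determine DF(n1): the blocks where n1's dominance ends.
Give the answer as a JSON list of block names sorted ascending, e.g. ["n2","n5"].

idom tree: n1←n0 n2←n0 n3←n1 n4←n1 n5←n4 n6←n0 n7←n4 n8←n0 n9←n6
Dom at joins:
  n6: preds {n0,n4,n5,n9}: {n0} ∩ {n0,n1,n4} ∩ {n0,n1,n4,n5} ∩ {n0,n6,n9} = {n0}; idom=n0
  n8: preds {n2,n6}: {n0,n2} ∩ {n0,n6} = {n0}; idom=n0

DF derivation:
  join n6 pred n0: · stop@n0
  join n6 pred n4: n4→n1 stop@n0
  join n6 pred n5: n5→n4→n1 stop@n0
  join n6 pred n9: n9→n6 stop@n0
  join n8 pred n2: n2 stop@n0
  join n8 pred n6: n6 stop@n0
  n0 → ∅
  n1 → {n6}
  n2 → {n8}
  n3 → ∅
  n4 → {n6}
  n5 → {n6}
  n6 → {n6,n8}
  n7 → ∅
  n8 → ∅
  n9 → {n6}

DF(n1) = ["n6"]

Answer: ["n6"]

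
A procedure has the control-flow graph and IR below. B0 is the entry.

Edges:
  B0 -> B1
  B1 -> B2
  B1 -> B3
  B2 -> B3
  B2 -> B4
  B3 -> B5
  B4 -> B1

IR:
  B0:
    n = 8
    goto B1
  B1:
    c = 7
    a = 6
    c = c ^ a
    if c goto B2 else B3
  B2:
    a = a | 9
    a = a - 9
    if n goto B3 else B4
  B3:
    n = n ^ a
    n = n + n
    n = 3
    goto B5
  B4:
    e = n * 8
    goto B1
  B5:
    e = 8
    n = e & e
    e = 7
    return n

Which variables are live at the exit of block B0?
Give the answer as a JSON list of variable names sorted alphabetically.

Answer: ["n"]

Working:
Per-block:
  B0 def {n} use ∅
  B1 def {a,c} use ∅
  B2 def {a} use {a,n}
  B3 def {n} use {a,n}
  B4 def {e} use {n}
  B5 def {e,n} use ∅

Liveness:
  B0: in=∅ out={n}
  B1: in={n} out={a,n}
  B2: in={a,n} out={a,n}
  B3: in={a,n} out=∅
  B4: in={n} out={n}
  B5: in=∅ out=∅

live-out(B0) = ["n"]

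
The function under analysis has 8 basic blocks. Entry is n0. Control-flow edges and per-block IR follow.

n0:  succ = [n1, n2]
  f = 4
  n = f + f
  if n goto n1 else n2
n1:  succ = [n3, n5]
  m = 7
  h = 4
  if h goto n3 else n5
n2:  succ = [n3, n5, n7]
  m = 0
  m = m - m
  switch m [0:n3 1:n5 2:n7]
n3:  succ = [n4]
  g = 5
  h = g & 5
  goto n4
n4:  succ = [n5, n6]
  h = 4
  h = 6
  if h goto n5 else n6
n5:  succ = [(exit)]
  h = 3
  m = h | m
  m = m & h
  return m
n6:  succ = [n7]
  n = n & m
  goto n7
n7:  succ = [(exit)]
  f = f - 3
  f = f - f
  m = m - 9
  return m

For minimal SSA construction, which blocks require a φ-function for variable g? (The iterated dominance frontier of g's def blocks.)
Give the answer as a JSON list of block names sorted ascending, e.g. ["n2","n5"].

idom tree: n1←n0 n2←n0 n3←n0 n4←n3 n5←n0 n6←n4 n7←n0
Dom∩ at merges:
  n3: preds {n1,n2}: {n0,n1} ∩ {n0,n2} = {n0}; idom=n0
  n5: preds {n1,n2,n4}: {n0,n1} ∩ {n0,n2} ∩ {n0,n3,n4} = {n0}; idom=n0
  n7: preds {n2,n6}: {n0,n2} ∩ {n0,n3,n4,n6} = {n0}; idom=n0

DF derivation:
  join n3 pred n1: n1 stop@n0
  join n3 pred n2: n2 stop@n0
  join n5 pred n1: n1 stop@n0
  join n5 pred n2: n2 stop@n0
  join n5 pred n4: n4→n3 stop@n0
  join n7 pred n2: n2 stop@n0
  join n7 pred n6: n6→n4→n3 stop@n0
  DF(n0)=∅
  DF(n1)={n3,n5}
  DF(n2)={n3,n5,n7}
  DF(n3)={n5,n7}
  DF(n4)={n5,n7}
  DF(n5)=∅
  DF(n6)={n7}
  DF(n7)=∅

φ for g: defs {n3}
  DF⁺ = {n5,n7}

Answer: ["n5", "n7"]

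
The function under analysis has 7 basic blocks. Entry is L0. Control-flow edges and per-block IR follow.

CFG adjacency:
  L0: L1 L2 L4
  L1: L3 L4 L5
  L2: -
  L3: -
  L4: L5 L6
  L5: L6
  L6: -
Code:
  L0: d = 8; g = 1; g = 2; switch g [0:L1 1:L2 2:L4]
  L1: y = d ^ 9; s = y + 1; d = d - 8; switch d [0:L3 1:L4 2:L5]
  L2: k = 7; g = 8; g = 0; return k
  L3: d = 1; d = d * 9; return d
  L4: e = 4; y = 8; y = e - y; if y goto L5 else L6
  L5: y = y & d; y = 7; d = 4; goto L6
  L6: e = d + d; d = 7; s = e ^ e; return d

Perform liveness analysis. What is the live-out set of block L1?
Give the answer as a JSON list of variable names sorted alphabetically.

Answer: ["d", "y"]

Analysis:
Block summaries:
  L0: {d,g} / ∅
  L1: {d,s,y} / {d}
  L2: {g,k} / ∅
  L3: {d} / ∅
  L4: {e,y} / ∅
  L5: {d,y} / {d,y}
  L6: {d,e,s} / {d}

Backward fixpoint:
  L0 li=∅ lo={d}
  L1 li={d} lo={d,y}
  L2 li=∅ lo=∅
  L3 li=∅ lo=∅
  L4 li={d} lo={d,y}
  L5 li={d,y} lo={d}
  L6 li={d} lo=∅

live-out(L1) = ["d", "y"]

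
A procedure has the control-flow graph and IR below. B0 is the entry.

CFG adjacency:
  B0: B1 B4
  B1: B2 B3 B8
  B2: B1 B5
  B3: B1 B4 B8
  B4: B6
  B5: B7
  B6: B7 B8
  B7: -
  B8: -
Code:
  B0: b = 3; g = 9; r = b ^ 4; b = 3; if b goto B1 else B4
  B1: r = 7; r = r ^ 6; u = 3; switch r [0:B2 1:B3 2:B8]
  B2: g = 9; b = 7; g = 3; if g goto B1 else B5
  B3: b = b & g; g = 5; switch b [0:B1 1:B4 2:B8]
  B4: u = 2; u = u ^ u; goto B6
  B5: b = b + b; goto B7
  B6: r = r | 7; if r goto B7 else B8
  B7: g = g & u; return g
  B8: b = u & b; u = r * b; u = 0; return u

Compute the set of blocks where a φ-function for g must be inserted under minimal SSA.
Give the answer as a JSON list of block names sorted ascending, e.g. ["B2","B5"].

Answer: ["B1", "B4", "B7", "B8"]

Derivation:
idom tree: B1←B0 B2←B1 B3←B1 B4←B0 B5←B2 B6←B4 B7←B0 B8←B0
Dom at joins:
  B1: preds {B0,B2,B3}: {B0} ∩ {B0,B1,B2} ∩ {B0,B1,B3} = {B0}; idom=B0
  B4: preds {B0,B3}: {B0} ∩ {B0,B1,B3} = {B0}; idom=B0
  B7: preds {B5,B6}: {B0,B1,B2,B5} ∩ {B0,B4,B6} = {B0}; idom=B0
  B8: preds {B1,B3,B6}: {B0,B1} ∩ {B0,B1,B3} ∩ {B0,B4,B6} = {B0}; idom=B0

DF walk-up:
  join B1 pred B0: · stop@B0
  join B1 pred B2: B2→B1 stop@B0
  join B1 pred B3: B3→B1 stop@B0
  join B4 pred B0: · stop@B0
  join B4 pred B3: B3→B1 stop@B0
  join B7 pred B5: B5→B2→B1 stop@B0
  join B7 pred B6: B6→B4 stop@B0
  join B8 pred B1: B1 stop@B0
  join B8 pred B3: B3→B1 stop@B0
  join B8 pred B6: B6→B4 stop@B0
  B0 → ∅
  B1 → {B1,B4,B7,B8}
  B2 → {B1,B7}
  B3 → {B1,B4,B8}
  B4 → {B7,B8}
  B5 → {B7}
  B6 → {B7,B8}
  B7 → ∅
  B8 → ∅

φ for g: defs {B0,B2,B3,B7}
  DF⁺ = {B1,B4,B7,B8}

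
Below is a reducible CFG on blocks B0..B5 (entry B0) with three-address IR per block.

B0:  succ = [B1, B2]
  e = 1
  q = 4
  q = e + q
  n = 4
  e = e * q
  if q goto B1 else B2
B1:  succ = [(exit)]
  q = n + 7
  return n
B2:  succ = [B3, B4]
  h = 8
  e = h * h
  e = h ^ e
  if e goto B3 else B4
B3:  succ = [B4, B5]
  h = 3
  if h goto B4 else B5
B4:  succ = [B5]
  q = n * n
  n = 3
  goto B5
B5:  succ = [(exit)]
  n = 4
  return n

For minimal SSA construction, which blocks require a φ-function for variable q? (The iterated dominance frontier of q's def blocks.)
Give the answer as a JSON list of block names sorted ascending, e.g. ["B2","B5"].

Answer: ["B5"]

Analysis:
idom tree: B1←B0 B2←B0 B3←B2 B4←B2 B5←B2
Join-block Dom:
  B4: preds {B2,B3}: {B0,B2} ∩ {B0,B2,B3} = {B0,B2}; idom=B2
  B5: preds {B3,B4}: {B0,B2,B3} ∩ {B0,B2,B4} = {B0,B2}; idom=B2

Frontier:
  join B4 pred B2: · stop@B2
  join B4 pred B3: B3 stop@B2
  join B5 pred B3: B3 stop@B2
  join B5 pred B4: B4 stop@B2
  B0 → ∅
  B1 → ∅
  B2 → ∅
  B3 → {B4,B5}
  B4 → {B5}
  B5 → ∅

φ for q: defs {B0,B1,B4}
  DF⁺ = {B5}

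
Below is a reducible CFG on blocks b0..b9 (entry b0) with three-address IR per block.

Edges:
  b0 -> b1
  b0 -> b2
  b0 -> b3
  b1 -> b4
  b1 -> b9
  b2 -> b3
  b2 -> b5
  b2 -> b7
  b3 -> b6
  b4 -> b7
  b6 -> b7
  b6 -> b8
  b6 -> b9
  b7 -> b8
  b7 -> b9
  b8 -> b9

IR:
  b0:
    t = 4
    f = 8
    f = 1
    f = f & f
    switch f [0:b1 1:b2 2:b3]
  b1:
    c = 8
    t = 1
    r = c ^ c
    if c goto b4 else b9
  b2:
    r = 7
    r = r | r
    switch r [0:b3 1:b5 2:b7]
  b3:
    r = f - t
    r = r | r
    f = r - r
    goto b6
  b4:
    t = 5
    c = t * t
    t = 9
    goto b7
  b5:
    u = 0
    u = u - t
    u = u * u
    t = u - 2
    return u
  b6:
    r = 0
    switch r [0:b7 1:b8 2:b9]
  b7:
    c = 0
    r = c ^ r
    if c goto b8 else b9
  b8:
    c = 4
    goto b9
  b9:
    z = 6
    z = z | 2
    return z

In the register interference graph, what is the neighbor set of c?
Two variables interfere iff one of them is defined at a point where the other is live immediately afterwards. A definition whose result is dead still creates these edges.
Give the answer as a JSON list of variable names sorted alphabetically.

Answer: ["r", "t"]

Derivation:
Block summaries:
  b0: def={f,t} ue=∅
  b1: def={c,r,t} ue=∅
  b2: def={r} ue=∅
  b3: def={f,r} ue={f,t}
  b4: def={c,t} ue=∅
  b5: def={t,u} ue={t}
  b6: def={r} ue=∅
  b7: def={c,r} ue={r}
  b8: def={c} ue=∅
  b9: def={z} ue=∅

Liveness:
  b0: in=∅ out={f,t}
  b1: in=∅ out={r}
  b2: in={f,t} out={f,r,t}
  b3: in={f,t} out=∅
  b4: in={r} out={r}
  b5: in={t} out=∅
  b6: in=∅ out={r}
  b7: in={r} out=∅
  b8: in=∅ out=∅
  b9: in=∅ out=∅

Interference:
  c↔{r,t}
  f↔{r,t}
  r↔{c,f,t}
  t↔{c,f,r,u}
  u↔{t}
  z↔∅

N(c) = ["r", "t"]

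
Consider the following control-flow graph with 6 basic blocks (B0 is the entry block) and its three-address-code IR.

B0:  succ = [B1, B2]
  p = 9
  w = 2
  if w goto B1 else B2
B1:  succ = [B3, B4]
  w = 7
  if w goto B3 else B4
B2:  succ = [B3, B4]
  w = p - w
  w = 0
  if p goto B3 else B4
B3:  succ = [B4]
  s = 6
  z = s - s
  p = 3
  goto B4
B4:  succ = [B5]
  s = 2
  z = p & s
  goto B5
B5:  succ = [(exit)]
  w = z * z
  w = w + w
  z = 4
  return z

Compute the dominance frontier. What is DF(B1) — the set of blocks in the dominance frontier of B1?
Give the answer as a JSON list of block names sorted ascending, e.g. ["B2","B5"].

Answer: ["B3", "B4"]

Analysis:
idom tree: B1←B0 B2←B0 B3←B0 B4←B0 B5←B4
Dom at joins:
  B3: preds {B1,B2}: {B0,B1} ∩ {B0,B2} = {B0}; idom=B0
  B4: preds {B1,B2,B3}: {B0,B1} ∩ {B0,B2} ∩ {B0,B3} = {B0}; idom=B0

Frontier:
  join B3 pred B1: B1 stop@B0
  join B3 pred B2: B2 stop@B0
  join B4 pred B1: B1 stop@B0
  join B4 pred B2: B2 stop@B0
  join B4 pred B3: B3 stop@B0
  DF(B0)=∅
  DF(B1)={B3,B4}
  DF(B2)={B3,B4}
  DF(B3)={B4}
  DF(B4)=∅
  DF(B5)=∅

DF(B1) = ["B3", "B4"]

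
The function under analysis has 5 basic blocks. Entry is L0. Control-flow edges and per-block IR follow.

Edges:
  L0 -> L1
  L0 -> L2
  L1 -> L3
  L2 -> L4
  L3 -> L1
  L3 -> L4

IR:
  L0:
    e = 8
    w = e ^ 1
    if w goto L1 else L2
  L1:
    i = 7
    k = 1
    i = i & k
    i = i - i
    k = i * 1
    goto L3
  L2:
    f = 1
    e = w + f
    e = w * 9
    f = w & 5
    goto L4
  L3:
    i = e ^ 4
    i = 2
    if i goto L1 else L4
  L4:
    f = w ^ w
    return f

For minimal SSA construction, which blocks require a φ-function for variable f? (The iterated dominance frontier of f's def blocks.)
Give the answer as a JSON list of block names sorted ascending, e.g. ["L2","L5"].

idom tree: L1←L0 L2←L0 L3←L1 L4←L0
Dom∩ at merges:
  L1: preds {L0,L3}: {L0} ∩ {L0,L1,L3} = {L0}; idom=L0
  L4: preds {L2,L3}: {L0,L2} ∩ {L0,L1,L3} = {L0}; idom=L0

DF walk-up:
  join L1 pred L0: · stop@L0
  join L1 pred L3: L3→L1 stop@L0
  join L4 pred L2: L2 stop@L0
  join L4 pred L3: L3→L1 stop@L0
  L0 → ∅
  L1 → {L1,L4}
  L2 → {L4}
  L3 → {L1,L4}
  L4 → ∅

φ for f: defs {L2,L4}
  DF⁺ = {L4}

Answer: ["L4"]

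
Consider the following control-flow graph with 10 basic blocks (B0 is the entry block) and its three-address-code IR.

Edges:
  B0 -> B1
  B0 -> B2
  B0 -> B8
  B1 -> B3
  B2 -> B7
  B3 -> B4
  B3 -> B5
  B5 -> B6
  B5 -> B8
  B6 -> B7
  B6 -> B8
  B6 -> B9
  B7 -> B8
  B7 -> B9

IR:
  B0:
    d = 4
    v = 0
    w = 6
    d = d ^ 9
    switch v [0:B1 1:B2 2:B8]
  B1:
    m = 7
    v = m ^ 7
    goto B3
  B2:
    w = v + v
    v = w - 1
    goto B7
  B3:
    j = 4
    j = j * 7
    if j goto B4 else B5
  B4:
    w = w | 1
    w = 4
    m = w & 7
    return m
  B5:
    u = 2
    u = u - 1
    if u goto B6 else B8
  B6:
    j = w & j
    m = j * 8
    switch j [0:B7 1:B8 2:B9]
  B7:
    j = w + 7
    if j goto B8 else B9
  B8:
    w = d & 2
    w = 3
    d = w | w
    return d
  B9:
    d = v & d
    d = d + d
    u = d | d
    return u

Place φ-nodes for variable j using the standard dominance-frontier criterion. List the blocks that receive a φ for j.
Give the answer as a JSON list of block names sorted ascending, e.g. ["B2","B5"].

idom tree: B1←B0 B2←B0 B3←B1 B4←B3 B5←B3 B6←B5 B7←B0 B8←B0 B9←B0
Dom at joins:
  B7: preds {B2,B6}: {B0,B2} ∩ {B0,B1,B3,B5,B6} = {B0}; idom=B0
  B8: preds {B0,B5,B6,B7}: {B0} ∩ {B0,B1,B3,B5} ∩ {B0,B1,B3,B5,B6} ∩ {B0,B7} = {B0}; idom=B0
  B9: preds {B6,B7}: {B0,B1,B3,B5,B6} ∩ {B0,B7} = {B0}; idom=B0

Frontier:
  join B7 pred B2: B2 stop@B0
  join B7 pred B6: B6→B5→B3→B1 stop@B0
  join B8 pred B0: · stop@B0
  join B8 pred B5: B5→B3→B1 stop@B0
  join B8 pred B6: B6→B5→B3→B1 stop@B0
  join B8 pred B7: B7 stop@B0
  join B9 pred B6: B6→B5→B3→B1 stop@B0
  join B9 pred B7: B7 stop@B0
  B0: DF=∅
  B1: DF={B7,B8,B9}
  B2: DF={B7}
  B3: DF={B7,B8,B9}
  B4: DF=∅
  B5: DF={B7,B8,B9}
  B6: DF={B7,B8,B9}
  B7: DF={B8,B9}
  B8: DF=∅
  B9: DF=∅

φ for j: defs {B3,B6,B7}
  DF⁺ = {B7,B8,B9}

Answer: ["B7", "B8", "B9"]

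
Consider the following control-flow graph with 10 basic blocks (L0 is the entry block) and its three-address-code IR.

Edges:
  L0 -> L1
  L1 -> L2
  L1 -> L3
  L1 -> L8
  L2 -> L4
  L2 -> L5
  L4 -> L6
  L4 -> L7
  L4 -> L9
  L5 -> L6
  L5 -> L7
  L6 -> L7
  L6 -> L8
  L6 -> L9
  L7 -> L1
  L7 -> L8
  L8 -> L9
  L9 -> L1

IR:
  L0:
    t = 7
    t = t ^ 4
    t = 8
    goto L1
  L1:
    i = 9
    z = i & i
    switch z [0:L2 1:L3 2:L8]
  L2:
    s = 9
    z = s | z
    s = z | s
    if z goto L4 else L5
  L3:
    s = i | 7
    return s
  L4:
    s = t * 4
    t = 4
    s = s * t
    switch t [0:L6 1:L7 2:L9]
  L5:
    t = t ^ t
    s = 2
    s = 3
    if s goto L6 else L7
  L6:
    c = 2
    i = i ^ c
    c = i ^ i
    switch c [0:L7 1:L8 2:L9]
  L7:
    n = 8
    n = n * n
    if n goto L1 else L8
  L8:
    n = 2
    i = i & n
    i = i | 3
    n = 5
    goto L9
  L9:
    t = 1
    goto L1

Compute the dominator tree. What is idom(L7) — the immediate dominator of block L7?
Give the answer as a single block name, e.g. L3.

Answer: L2

Derivation:
idom tree: L1←L0 L2←L1 L3←L1 L4←L2 L5←L2 L6←L2 L7←L2 L8←L1 L9←L1
Join-block Dom:
  L1: preds {L0,L7,L9}: {L0} ∩ {L0,L1,L2,L7} ∩ {L0,L1,L9} = {L0}; idom=L0
  L6: preds {L4,L5}: {L0,L1,L2,L4} ∩ {L0,L1,L2,L5} = {L0,L1,L2}; idom=L2
  L7: preds {L4,L5,L6}: {L0,L1,L2,L4} ∩ {L0,L1,L2,L5} ∩ {L0,L1,L2,L6} = {L0,L1,L2}; idom=L2
  L8: preds {L1,L6,L7}: {L0,L1} ∩ {L0,L1,L2,L6} ∩ {L0,L1,L2,L7} = {L0,L1}; idom=L1
  L9: preds {L4,L6,L8}: {L0,L1,L2,L4} ∩ {L0,L1,L2,L6} ∩ {L0,L1,L8} = {L0,L1}; idom=L1

idom(L7) = L2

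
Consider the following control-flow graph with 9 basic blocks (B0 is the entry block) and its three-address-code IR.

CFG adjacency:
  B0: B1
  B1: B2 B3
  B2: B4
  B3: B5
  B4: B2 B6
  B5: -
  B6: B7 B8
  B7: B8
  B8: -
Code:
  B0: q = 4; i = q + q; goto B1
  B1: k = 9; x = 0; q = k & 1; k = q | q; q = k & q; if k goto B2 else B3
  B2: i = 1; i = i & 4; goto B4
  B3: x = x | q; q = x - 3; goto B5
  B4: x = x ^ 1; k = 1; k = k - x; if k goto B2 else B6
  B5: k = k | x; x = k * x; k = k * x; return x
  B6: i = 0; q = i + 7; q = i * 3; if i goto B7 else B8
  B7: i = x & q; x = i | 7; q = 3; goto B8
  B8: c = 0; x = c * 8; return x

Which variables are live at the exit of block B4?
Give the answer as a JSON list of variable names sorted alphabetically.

Per-block:
  B0 def {i,q} use ∅
  B1 def {k,q,x} use ∅
  B2 def {i} use ∅
  B3 def {q,x} use {q,x}
  B4 def {k,x} use {x}
  B5 def {k,x} use {k,x}
  B6 def {i,q} use ∅
  B7 def {i,q,x} use {q,x}
  B8 def {c,x} use ∅

Live sets:
  live B0: ∅→∅
  live B1: ∅→{k,q,x}
  live B2: {x}→{x}
  live B3: {k,q,x}→{k,x}
  live B4: {x}→{x}
  live B5: {k,x}→∅
  live B6: {x}→{q,x}
  live B7: {q,x}→∅
  live B8: ∅→∅

live-out(B4) = ["x"]

Answer: ["x"]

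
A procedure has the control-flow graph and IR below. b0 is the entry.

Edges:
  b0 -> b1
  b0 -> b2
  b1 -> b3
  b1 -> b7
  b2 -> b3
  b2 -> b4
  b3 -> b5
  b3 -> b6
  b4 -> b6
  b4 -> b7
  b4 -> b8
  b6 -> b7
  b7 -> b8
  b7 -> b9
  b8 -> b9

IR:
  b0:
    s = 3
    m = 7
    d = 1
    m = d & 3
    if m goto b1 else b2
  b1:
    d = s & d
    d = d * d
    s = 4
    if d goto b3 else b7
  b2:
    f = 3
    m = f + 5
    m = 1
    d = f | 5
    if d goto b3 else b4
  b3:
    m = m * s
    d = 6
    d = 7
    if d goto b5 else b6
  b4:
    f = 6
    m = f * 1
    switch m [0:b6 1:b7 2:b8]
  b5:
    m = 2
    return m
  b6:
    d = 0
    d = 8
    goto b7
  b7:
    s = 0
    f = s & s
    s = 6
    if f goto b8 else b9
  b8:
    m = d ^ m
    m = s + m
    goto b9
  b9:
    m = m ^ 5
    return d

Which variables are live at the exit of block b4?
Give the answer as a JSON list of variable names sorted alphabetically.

Answer: ["d", "m", "s"]

Analysis:
def/use:
  b0: def={d,m,s} ue=∅
  b1: def={d,s} ue={d,s}
  b2: def={d,f,m} ue=∅
  b3: def={d,m} ue={m,s}
  b4: def={f,m} ue=∅
  b5: def={m} ue=∅
  b6: def={d} ue=∅
  b7: def={f,s} ue=∅
  b8: def={m} ue={d,m,s}
  b9: def={m} ue={d,m}

Backward fixpoint:
  b0: in=∅ out={d,m,s}
  b1: in={d,m,s} out={d,m,s}
  b2: in={s} out={d,m,s}
  b3: in={m,s} out={m}
  b4: in={d,s} out={d,m,s}
  b5: in=∅ out=∅
  b6: in={m} out={d,m}
  b7: in={d,m} out={d,m,s}
  b8: in={d,m,s} out={d,m}
  b9: in={d,m} out=∅

live-out(b4) = ["d", "m", "s"]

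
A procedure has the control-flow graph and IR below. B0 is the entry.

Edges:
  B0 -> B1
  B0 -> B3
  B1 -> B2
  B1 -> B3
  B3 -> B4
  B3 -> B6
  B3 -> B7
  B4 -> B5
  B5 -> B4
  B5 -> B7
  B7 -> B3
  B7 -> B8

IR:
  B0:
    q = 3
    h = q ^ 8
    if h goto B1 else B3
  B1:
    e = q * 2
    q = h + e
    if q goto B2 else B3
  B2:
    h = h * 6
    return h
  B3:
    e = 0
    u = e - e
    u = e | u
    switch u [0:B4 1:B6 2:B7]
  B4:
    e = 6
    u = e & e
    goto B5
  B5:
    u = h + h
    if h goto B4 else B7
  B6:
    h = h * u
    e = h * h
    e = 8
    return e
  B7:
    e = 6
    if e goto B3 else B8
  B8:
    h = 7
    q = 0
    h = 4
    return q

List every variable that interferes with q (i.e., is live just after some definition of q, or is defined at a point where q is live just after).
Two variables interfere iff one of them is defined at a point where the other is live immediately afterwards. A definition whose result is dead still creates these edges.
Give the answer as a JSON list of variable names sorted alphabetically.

def/use:
  B0: def={h,q} ue=∅
  B1: def={e,q} ue={h,q}
  B2: def={h} ue={h}
  B3: def={e,u} ue=∅
  B4: def={e,u} ue=∅
  B5: def={u} ue={h}
  B6: def={e,h} ue={h,u}
  B7: def={e} ue=∅
  B8: def={h,q} ue=∅

Live sets:
  live B0: ∅→{h,q}
  live B1: {h,q}→{h}
  live B2: {h}→∅
  live B3: {h}→{h,u}
  live B4: {h}→{h}
  live B5: {h}→{h}
  live B6: {h,u}→∅
  live B7: {h}→{h}
  live B8: ∅→∅

Interference:
  e — {h,u}
  h — {e,q,u}
  q — {h}
  u — {e,h}

N(q) = ["h"]

Answer: ["h"]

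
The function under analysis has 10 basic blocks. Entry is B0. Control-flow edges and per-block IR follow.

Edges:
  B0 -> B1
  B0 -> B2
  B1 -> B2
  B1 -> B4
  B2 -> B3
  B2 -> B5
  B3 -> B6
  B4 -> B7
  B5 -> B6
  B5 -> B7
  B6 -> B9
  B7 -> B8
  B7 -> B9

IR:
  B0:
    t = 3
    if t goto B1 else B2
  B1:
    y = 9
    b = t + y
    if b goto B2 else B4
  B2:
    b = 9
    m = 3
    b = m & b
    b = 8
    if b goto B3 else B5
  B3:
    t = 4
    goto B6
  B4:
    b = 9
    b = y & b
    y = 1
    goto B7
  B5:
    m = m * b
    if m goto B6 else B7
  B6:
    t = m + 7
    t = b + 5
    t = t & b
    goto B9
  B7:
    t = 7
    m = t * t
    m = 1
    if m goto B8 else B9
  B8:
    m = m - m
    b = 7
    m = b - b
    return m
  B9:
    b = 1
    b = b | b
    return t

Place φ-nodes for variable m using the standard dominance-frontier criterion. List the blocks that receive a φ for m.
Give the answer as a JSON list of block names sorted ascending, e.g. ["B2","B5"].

Answer: ["B6", "B7", "B9"]

Working:
idom tree: B1←B0 B2←B0 B3←B2 B4←B1 B5←B2 B6←B2 B7←B0 B8←B7 B9←B0
Dom at joins:
  B2: preds {B0,B1}: {B0} ∩ {B0,B1} = {B0}; idom=B0
  B6: preds {B3,B5}: {B0,B2,B3} ∩ {B0,B2,B5} = {B0,B2}; idom=B2
  B7: preds {B4,B5}: {B0,B1,B4} ∩ {B0,B2,B5} = {B0}; idom=B0
  B9: preds {B6,B7}: {B0,B2,B6} ∩ {B0,B7} = {B0}; idom=B0

Frontier:
  B2←B0: walk · to B0
  B2←B1: walk B1 to B0
  B6←B3: walk B3 to B2
  B6←B5: walk B5 to B2
  B7←B4: walk B4→B1 to B0
  B7←B5: walk B5→B2 to B0
  B9←B6: walk B6→B2 to B0
  B9←B7: walk B7 to B0
  DF(B0)=∅
  DF(B1)={B2,B7}
  DF(B2)={B7,B9}
  DF(B3)={B6}
  DF(B4)={B7}
  DF(B5)={B6,B7}
  DF(B6)={B9}
  DF(B7)={B9}
  DF(B8)=∅
  DF(B9)=∅

φ for m: defs {B2,B5,B7,B8}
  DF⁺ = {B6,B7,B9}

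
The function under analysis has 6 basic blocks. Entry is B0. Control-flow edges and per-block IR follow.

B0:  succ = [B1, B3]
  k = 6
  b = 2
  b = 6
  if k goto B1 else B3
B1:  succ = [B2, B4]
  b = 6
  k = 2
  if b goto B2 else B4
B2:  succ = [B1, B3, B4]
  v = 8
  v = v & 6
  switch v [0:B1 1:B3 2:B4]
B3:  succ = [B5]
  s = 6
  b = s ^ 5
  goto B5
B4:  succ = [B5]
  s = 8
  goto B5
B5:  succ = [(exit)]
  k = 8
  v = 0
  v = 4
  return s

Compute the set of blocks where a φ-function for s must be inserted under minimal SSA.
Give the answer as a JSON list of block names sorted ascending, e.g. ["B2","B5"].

idom tree: B1←B0 B2←B1 B3←B0 B4←B1 B5←B0
Dom∩ at merges:
  B1: preds {B0,B2}: {B0} ∩ {B0,B1,B2} = {B0}; idom=B0
  B3: preds {B0,B2}: {B0} ∩ {B0,B1,B2} = {B0}; idom=B0
  B4: preds {B1,B2}: {B0,B1} ∩ {B0,B1,B2} = {B0,B1}; idom=B1
  B5: preds {B3,B4}: {B0,B3} ∩ {B0,B1,B4} = {B0}; idom=B0

DF derivation:
  B1←B0: walk · to B0
  B1←B2: walk B2→B1 to B0
  B3←B0: walk · to B0
  B3←B2: walk B2→B1 to B0
  B4←B1: walk · to B1
  B4←B2: walk B2 to B1
  B5←B3: walk B3 to B0
  B5←B4: walk B4→B1 to B0
  DF(B0)=∅
  DF(B1)={B1,B3,B5}
  DF(B2)={B1,B3,B4}
  DF(B3)={B5}
  DF(B4)={B5}
  DF(B5)=∅

φ for s: defs {B3,B4}
  DF⁺ = {B5}

Answer: ["B5"]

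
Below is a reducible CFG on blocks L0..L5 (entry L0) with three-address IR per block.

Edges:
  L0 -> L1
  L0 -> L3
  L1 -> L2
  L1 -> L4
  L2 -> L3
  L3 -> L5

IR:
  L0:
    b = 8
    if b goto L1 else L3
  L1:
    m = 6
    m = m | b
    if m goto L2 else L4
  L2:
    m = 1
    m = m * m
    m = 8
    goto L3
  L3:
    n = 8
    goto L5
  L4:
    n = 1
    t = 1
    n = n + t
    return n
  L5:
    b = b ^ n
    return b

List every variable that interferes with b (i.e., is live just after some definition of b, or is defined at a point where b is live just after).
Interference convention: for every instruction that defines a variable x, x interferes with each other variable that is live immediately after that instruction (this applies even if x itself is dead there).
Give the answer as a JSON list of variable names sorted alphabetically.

Block summaries:
  L0: def={b} ue=∅
  L1: def={m} ue={b}
  L2: def={m} ue=∅
  L3: def={n} ue=∅
  L4: def={n,t} ue=∅
  L5: def={b} ue={b,n}

Live sets:
  live L0: ∅→{b}
  live L1: {b}→{b}
  live L2: {b}→{b}
  live L3: {b}→{b,n}
  live L4: ∅→∅
  live L5: {b,n}→∅

Interfere edges:
  b↔{m,n}
  m↔{b}
  n↔{b,t}
  t↔{n}

N(b) = ["m", "n"]

Answer: ["m", "n"]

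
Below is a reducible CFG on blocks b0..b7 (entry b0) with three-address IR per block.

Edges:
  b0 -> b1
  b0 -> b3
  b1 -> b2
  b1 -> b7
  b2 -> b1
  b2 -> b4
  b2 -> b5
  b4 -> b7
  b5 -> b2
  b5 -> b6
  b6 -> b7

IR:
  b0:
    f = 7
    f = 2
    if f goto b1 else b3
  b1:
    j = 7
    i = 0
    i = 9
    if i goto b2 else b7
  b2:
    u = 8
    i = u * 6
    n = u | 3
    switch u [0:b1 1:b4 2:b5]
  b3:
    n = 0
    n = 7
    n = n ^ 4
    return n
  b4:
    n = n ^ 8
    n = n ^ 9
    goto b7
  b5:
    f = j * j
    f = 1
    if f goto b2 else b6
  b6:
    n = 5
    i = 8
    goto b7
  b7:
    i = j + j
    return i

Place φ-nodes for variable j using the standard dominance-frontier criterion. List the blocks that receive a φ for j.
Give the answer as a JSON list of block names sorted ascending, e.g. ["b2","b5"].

Answer: ["b1"]

Analysis:
idom tree: b1←b0 b2←b1 b3←b0 b4←b2 b5←b2 b6←b5 b7←b1
Dom∩ at merges:
  b1: preds {b0,b2}: {b0} ∩ {b0,b1,b2} = {b0}; idom=b0
  b2: preds {b1,b5}: {b0,b1} ∩ {b0,b1,b2,b5} = {b0,b1}; idom=b1
  b7: preds {b1,b4,b6}: {b0,b1} ∩ {b0,b1,b2,b4} ∩ {b0,b1,b2,b5,b6} = {b0,b1}; idom=b1

DF walk-up:
  join b1 pred b0: · stop@b0
  join b1 pred b2: b2→b1 stop@b0
  join b2 pred b1: · stop@b1
  join b2 pred b5: b5→b2 stop@b1
  join b7 pred b1: · stop@b1
  join b7 pred b4: b4→b2 stop@b1
  join b7 pred b6: b6→b5→b2 stop@b1
  b0: DF=∅
  b1: DF={b1}
  b2: DF={b1,b2,b7}
  b3: DF=∅
  b4: DF={b7}
  b5: DF={b2,b7}
  b6: DF={b7}
  b7: DF=∅

φ for j: defs {b1}
  DF⁺ = {b1}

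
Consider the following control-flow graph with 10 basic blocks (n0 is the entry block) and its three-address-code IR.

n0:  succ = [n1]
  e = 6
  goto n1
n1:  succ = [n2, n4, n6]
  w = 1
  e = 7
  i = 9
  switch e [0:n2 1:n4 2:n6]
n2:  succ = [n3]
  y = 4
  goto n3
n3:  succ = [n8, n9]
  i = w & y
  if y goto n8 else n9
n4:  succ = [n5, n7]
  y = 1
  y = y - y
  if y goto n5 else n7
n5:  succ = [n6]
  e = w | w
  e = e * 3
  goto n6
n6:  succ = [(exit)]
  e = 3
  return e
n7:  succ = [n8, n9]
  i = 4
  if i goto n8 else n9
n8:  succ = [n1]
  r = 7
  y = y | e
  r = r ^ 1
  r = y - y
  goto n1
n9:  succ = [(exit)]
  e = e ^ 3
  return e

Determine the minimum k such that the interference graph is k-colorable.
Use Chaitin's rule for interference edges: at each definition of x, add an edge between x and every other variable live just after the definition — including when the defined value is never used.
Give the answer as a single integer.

Block summaries:
  n0: {e} / ∅
  n1: {e,i,w} / ∅
  n2: {y} / ∅
  n3: {i} / {w,y}
  n4: {y} / ∅
  n5: {e} / {w}
  n6: {e} / ∅
  n7: {i} / ∅
  n8: {r,y} / {e,y}
  n9: {e} / {e}

Backward fixpoint:
  n0: in=∅ out=∅
  n1: in=∅ out={e,w}
  n2: in={e,w} out={e,w,y}
  n3: in={e,w,y} out={e,y}
  n4: in={e,w} out={e,w,y}
  n5: in={w} out=∅
  n6: in=∅ out=∅
  n7: in={e,y} out={e,y}
  n8: in={e,y} out=∅
  n9: in={e} out=∅

Conflict graph:
  e↔{i,r,w,y}
  i↔{e,w,y}
  r↔{e,y}
  w↔{e,i,y}
  y↔{e,i,r,w}

Chromatic number:
  clique {e,i,w,y} ⇒ need ≥ 4
  4-colouring: r0={e}  r1={y}  r2={i,r}  r3={w}
  χ = 4

Answer: 4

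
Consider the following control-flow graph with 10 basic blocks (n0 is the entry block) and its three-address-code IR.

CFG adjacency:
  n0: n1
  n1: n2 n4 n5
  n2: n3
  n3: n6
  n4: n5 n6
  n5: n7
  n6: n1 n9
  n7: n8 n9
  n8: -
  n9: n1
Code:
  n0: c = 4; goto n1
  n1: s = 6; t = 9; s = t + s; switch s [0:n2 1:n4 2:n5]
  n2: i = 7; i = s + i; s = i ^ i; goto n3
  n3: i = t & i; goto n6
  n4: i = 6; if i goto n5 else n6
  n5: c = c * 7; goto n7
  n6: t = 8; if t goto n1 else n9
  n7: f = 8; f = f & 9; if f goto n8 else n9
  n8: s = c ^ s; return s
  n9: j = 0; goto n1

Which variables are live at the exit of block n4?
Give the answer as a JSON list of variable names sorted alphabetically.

Answer: ["c", "s"]

Working:
Block summaries:
  n0: def={c} ue=∅
  n1: def={s,t} ue=∅
  n2: def={i,s} ue={s}
  n3: def={i} ue={i,t}
  n4: def={i} ue=∅
  n5: def={c} ue={c}
  n6: def={t} ue=∅
  n7: def={f} ue=∅
  n8: def={s} ue={c,s}
  n9: def={j} ue=∅

Backward fixpoint:
  live n0: ∅→{c}
  live n1: {c}→{c,s,t}
  live n2: {c,s,t}→{c,i,t}
  live n3: {c,i,t}→{c}
  live n4: {c,s}→{c,s}
  live n5: {c,s}→{c,s}
  live n6: {c}→{c}
  live n7: {c,s}→{c,s}
  live n8: {c,s}→∅
  live n9: {c}→{c}

live-out(n4) = ["c", "s"]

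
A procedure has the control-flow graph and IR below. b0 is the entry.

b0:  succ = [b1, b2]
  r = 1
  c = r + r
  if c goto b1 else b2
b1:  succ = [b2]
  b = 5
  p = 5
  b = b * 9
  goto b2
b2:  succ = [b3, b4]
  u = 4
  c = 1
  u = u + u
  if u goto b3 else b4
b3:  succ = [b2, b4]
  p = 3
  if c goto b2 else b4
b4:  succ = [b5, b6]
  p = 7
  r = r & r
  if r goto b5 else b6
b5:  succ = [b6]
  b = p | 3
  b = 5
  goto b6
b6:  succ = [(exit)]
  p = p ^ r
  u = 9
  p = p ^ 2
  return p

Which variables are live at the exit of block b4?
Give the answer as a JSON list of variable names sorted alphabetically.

Answer: ["p", "r"]

Analysis:
Per-block:
  b0: def={c,r} ue=∅
  b1: def={b,p} ue=∅
  b2: def={c,u} ue=∅
  b3: def={p} ue={c}
  b4: def={p,r} ue={r}
  b5: def={b} ue={p}
  b6: def={p,u} ue={p,r}

Live sets:
  b0 li=∅ lo={r}
  b1 li={r} lo={r}
  b2 li={r} lo={c,r}
  b3 li={c,r} lo={r}
  b4 li={r} lo={p,r}
  b5 li={p,r} lo={p,r}
  b6 li={p,r} lo=∅

live-out(b4) = ["p", "r"]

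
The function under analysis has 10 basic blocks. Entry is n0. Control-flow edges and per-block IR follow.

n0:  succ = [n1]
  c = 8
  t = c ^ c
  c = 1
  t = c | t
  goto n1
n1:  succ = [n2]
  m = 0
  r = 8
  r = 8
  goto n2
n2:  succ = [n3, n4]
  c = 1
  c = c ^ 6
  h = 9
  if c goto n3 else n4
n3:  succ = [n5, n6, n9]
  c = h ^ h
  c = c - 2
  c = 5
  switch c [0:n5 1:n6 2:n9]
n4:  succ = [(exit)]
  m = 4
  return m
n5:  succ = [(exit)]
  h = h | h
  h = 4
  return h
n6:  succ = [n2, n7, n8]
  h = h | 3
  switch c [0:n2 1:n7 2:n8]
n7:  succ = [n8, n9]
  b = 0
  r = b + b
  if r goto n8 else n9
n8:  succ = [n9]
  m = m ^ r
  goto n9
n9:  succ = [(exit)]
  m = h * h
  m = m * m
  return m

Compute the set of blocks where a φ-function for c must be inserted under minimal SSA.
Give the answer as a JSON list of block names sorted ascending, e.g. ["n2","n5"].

idom tree: n1←n0 n2←n1 n3←n2 n4←n2 n5←n3 n6←n3 n7←n6 n8←n6 n9←n3
Join-block Dom:
  n2: preds {n1,n6}: {n0,n1} ∩ {n0,n1,n2,n3,n6} = {n0,n1}; idom=n1
  n8: preds {n6,n7}: {n0,n1,n2,n3,n6} ∩ {n0,n1,n2,n3,n6,n7} = {n0,n1,n2,n3,n6}; idom=n6
  n9: preds {n3,n7,n8}: {n0,n1,n2,n3} ∩ {n0,n1,n2,n3,n6,n7} ∩ {n0,n1,n2,n3,n6,n8} = {n0,n1,n2,n3}; idom=n3

Frontier:
  n2←n1: walk · to n1
  n2←n6: walk n6→n3→n2 to n1
  n8←n6: walk · to n6
  n8←n7: walk n7 to n6
  n9←n3: walk · to n3
  n9←n7: walk n7→n6 to n3
  n9←n8: walk n8→n6 to n3
  DF(n0)=∅
  DF(n1)=∅
  DF(n2)={n2}
  DF(n3)={n2}
  DF(n4)=∅
  DF(n5)=∅
  DF(n6)={n2,n9}
  DF(n7)={n8,n9}
  DF(n8)={n9}
  DF(n9)=∅

φ for c: defs {n0,n2,n3}
  DF⁺ = {n2}

Answer: ["n2"]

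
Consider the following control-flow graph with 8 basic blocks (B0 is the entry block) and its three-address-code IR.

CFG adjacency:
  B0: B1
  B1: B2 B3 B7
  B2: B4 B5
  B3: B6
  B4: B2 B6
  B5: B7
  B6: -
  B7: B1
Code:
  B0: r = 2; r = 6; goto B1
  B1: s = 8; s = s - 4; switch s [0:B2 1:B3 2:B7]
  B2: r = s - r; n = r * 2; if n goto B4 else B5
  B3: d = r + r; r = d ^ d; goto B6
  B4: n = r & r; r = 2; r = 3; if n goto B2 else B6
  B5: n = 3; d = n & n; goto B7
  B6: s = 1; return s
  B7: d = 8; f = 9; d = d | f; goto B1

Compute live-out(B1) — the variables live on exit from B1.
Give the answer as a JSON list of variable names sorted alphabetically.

Block summaries:
  B0: def={r} ue=∅
  B1: def={s} ue=∅
  B2: def={n,r} ue={r,s}
  B3: def={d,r} ue={r}
  B4: def={n,r} ue={r}
  B5: def={d,n} ue=∅
  B6: def={s} ue=∅
  B7: def={d,f} ue=∅

Live sets:
  B0 li=∅ lo={r}
  B1 li={r} lo={r,s}
  B2 li={r,s} lo={r,s}
  B3 li={r} lo=∅
  B4 li={r,s} lo={r,s}
  B5 li={r} lo={r}
  B6 li=∅ lo=∅
  B7 li={r} lo={r}

live-out(B1) = ["r", "s"]

Answer: ["r", "s"]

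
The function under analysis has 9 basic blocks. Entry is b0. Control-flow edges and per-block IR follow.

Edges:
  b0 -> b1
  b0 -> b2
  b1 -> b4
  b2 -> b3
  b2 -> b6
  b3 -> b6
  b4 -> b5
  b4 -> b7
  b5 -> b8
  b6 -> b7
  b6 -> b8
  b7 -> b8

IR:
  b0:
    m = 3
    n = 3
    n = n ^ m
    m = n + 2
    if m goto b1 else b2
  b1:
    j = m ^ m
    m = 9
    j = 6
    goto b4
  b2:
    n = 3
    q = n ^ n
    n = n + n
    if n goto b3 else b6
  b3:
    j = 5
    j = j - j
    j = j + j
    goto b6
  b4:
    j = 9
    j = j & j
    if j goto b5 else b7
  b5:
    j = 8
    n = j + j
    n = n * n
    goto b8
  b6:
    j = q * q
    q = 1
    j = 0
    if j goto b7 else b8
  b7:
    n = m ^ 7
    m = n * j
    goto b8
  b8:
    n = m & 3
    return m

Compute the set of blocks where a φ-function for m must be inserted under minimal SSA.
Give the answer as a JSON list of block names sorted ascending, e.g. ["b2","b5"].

Answer: ["b7", "b8"]

Derivation:
idom tree: b1←b0 b2←b0 b3←b2 b4←b1 b5←b4 b6←b2 b7←b0 b8←b0
Dom∩ at merges:
  b6: preds {b2,b3}: {b0,b2} ∩ {b0,b2,b3} = {b0,b2}; idom=b2
  b7: preds {b4,b6}: {b0,b1,b4} ∩ {b0,b2,b6} = {b0}; idom=b0
  b8: preds {b5,b6,b7}: {b0,b1,b4,b5} ∩ {b0,b2,b6} ∩ {b0,b7} = {b0}; idom=b0

DF walk-up:
  join b6 pred b2: · stop@b2
  join b6 pred b3: b3 stop@b2
  join b7 pred b4: b4→b1 stop@b0
  join b7 pred b6: b6→b2 stop@b0
  join b8 pred b5: b5→b4→b1 stop@b0
  join b8 pred b6: b6→b2 stop@b0
  join b8 pred b7: b7 stop@b0
  b0: DF=∅
  b1: DF={b7,b8}
  b2: DF={b7,b8}
  b3: DF={b6}
  b4: DF={b7,b8}
  b5: DF={b8}
  b6: DF={b7,b8}
  b7: DF={b8}
  b8: DF=∅

φ for m: defs {b0,b1,b7}
  DF⁺ = {b7,b8}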